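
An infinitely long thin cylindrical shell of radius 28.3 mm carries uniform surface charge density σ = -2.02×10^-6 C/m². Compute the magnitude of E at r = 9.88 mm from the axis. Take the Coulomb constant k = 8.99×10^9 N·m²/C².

|E| = 0 N/C

Choose a coaxial cylinder of radius r = 9.88 mm (arbitrary length L) as the Gaussian surface (r < 28.3 mm, inside the shell).
All the surface charge lies outside this cylinder: Q_enc = 0, hence E = 0.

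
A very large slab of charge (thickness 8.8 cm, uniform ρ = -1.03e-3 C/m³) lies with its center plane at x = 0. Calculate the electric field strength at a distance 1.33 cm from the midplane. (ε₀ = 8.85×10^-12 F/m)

1.55e6 N/C

By symmetry E is perpendicular to the slab. A Gaussian pillbox from −1.33 cm to +1.33 cm (face area A) lies entirely within the slab.
Q_enc = ρ·(2x)·A and flux = 2EA, so 2EA = 2ρxA/ε₀ ⇒ E = |ρ|x/ε₀.
E = (1.03e-3)(0.0133)/(8.85×10^-12) = 1.55×10^6 N/C.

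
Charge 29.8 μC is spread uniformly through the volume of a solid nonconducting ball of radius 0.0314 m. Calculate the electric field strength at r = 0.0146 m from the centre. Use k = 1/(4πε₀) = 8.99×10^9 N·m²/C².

|E| ≈ 1.26e8 N/C

Symmetry ⇒ E = E(r) r̂. Gaussian sphere of radius r = 0.0146 m (r < R).
For a uniform sphere the enclosed fraction is (r/R)³, so Q_enc = (29.8 μC)(0.0146/0.0314)³ = 2.996×10^-6 C.
Applying ∮E·dA = Q_enc/ε₀ with Φ = E(4πr²):
E = k|Q_enc|/r² = (8.99×10^9)(2.996×10^-6)/(0.0146)² = 1.26×10^8 N/C.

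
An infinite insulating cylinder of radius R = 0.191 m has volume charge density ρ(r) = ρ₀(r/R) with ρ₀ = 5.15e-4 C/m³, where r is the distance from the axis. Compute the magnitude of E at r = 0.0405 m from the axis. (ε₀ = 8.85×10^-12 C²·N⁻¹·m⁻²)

1.67×10^5 N/C

Coaxial Gaussian cylinder, radius r = 0.0405 m, length L (r < R).
Integrating ρ over the cross-section to radius r: λ_enc = (2πρ₀/R) ∫₀^r r'^2 dr' = 2πρ₀ r^3/(3·R) = 3.751e-7 C/m.
Gauss's law: E·2πrL = λ_enc L/ε₀.
E = |λ_enc|/(2πε₀r) = (3.751×10^-7)/(2π·8.85×10^-12·0.0405) = 1.67×10^5 N/C.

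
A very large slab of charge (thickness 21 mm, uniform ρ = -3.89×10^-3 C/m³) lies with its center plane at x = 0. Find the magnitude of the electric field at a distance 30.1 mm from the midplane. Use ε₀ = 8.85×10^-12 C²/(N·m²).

The point |x| = 30.1 mm lies outside the slab (half-thickness 0.0105 m). A symmetric pillbox spanning the full slab encloses Q_enc = ρ·d·A.
Flux = 2EA ⇒ E = |ρ|d/(2ε₀), independent of distance outside.
E = (3.89×10^-3)(0.021)/(2·8.85×10^-12) = 4.62e6 N/C.

E ≈ 4.62×10^6 N/C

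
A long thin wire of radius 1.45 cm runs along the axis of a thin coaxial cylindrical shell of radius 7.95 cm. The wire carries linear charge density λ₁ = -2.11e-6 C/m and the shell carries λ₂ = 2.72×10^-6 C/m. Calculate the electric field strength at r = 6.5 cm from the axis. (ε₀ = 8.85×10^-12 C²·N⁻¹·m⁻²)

Coaxial Gaussian cylinder, radius r = 6.5 cm, length L (between the conductors, 1.45 cm < r < 7.95 cm).
The shell at 7.95 cm lies outside the Gaussian surface, so λ_enc = λ₁ = -2.11×10^-6 C/m.
By Gauss's law (flux through the curved wall only), E·2πrL = λ_enc L/ε₀.
E = |λ_enc|/(2πε₀r) = (2.11×10^-6)/(2π·8.85×10^-12·0.065) = 5.84×10^5 N/C.

E = 5.84×10^5 N/C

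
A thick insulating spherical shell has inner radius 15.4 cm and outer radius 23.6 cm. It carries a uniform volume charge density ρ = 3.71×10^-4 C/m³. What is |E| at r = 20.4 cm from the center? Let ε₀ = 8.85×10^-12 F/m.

By spherical symmetry E is radial; choose a Gaussian sphere of radius r = 20.4 cm (within the shell material, 15.4 cm < r < 23.6 cm).
Enclosed charge is the volume from a to r: Q_enc = (4π/3)ρ(r³ − a³) = 7.518×10^-6 C.
Applying ∮E·dA = Q_enc/ε₀ with Φ = E(4πr²):
E = |Q_enc|/(4πε₀r²) = (7.518×10^-6)/(4π·8.85×10^-12·(0.204)²) = 1.62×10^6 N/C.

E ≈ 1.62e6 V/m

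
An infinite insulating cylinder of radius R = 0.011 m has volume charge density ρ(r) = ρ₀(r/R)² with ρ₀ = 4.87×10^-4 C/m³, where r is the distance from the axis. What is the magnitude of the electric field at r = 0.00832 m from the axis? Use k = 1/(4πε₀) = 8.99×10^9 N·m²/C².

Choose a coaxial cylinder of radius r = 0.00832 m (arbitrary length L) as the Gaussian surface (r < R).
λ_enc = ∫₀^r ρ(r')·2πr' dr' = (2πρ₀/R²)·r^4/4 = 3.029×10^-8 C/m.
Gauss's law: E·2πrL = λ_enc L/ε₀.
E = 2k|λ_enc|/r = 2(8.99×10^9)(3.029e-8)/(0.00832) = 6.55×10^4 N/C.

|E| = 6.55×10^4 N/C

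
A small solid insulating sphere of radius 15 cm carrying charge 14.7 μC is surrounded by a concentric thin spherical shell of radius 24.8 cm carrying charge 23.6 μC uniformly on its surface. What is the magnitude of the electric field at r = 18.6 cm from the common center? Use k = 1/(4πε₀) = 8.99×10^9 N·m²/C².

E ≈ 3.82×10^6 N/C

Use a concentric Gaussian sphere at r = 18.6 cm (between the bodies, 15 cm < r < 24.8 cm).
The shell at 24.8 cm lies outside the Gaussian surface, so Q_enc = 14.7 μC = 1.47×10^-5 C.
By Gauss's law, ∮E·dA = E·4πr² = Q_enc/ε₀.
E = k|Q_enc|/r² = (8.99×10^9)(1.47×10^-5)/(0.186)² = 3.82×10^6 N/C.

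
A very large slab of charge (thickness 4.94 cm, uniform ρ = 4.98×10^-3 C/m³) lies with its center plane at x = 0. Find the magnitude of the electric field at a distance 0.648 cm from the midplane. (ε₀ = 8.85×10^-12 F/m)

E ≈ 3.65e6 N/C

By symmetry E is perpendicular to the slab. A Gaussian pillbox from −0.648 cm to +0.648 cm (face area A) lies entirely within the slab.
Q_enc = ρ·(2x)·A and flux = 2EA, so 2EA = 2ρxA/ε₀ ⇒ E = |ρ|x/ε₀.
E = (4.98×10^-3)(0.00648)/(8.85×10^-12) = 3.65×10^6 N/C.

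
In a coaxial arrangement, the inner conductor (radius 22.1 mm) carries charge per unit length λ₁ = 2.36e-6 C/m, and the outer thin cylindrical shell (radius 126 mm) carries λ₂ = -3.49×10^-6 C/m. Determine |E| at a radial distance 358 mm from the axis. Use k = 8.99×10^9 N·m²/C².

Take a coaxial cylindrical Gaussian surface of radius r = 358 mm and length L (r > 126 mm, enclosing both).
λ_enc = λ₁ + λ₂ = (2.36×10^-6) + (-3.49×10^-6) = -1.13×10^-6 C/m.
Since E is radial and uniform over the curved surface, Φ = E·2πrL = Q_enc/ε₀ = λ_enc L/ε₀.
E = 2k|λ_enc|/r = 2(8.99×10^9)(1.13e-6)/(0.358) = 5.68×10^4 N/C.

5.68×10^4 N/C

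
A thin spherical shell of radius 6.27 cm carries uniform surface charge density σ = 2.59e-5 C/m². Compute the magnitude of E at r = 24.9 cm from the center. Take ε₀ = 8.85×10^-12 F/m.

E = 1.86×10^5 N/C

Use a concentric Gaussian sphere at r = 24.9 cm (r > 6.27 cm).
The entire shell is enclosed: Q_enc = σ·4πR² = (2.59e-5)·4π·(0.0627)² = 1.28×10^-6 C.
Applying ∮E·dA = Q_enc/ε₀ with Φ = E(4πr²):
E = |Q_enc|/(4πε₀r²) = (1.28×10^-6)/(4π·8.85×10^-12·(0.249)²) = 1.86e5 N/C.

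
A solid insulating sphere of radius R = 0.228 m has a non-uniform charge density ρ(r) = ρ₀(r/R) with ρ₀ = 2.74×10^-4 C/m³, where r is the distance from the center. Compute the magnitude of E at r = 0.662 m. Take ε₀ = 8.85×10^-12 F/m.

Symmetry ⇒ E = E(r) r̂. Gaussian sphere of radius r = 0.662 m (r > R, all charge enclosed).
Q_enc = 4π ∫₀^R ρ₀(r'/R)^1 r'² dr' = 4πρ₀R³/4 = 1.02e-5 C.
Gauss's law: E·4πr² = Q_enc/ε₀.
E = |Q_enc|/(4πε₀r²) = (1.02×10^-5)/(4π·8.85×10^-12·(0.662)²) = 2.09×10^5 N/C.

|E| ≈ 2.09×10^5 V/m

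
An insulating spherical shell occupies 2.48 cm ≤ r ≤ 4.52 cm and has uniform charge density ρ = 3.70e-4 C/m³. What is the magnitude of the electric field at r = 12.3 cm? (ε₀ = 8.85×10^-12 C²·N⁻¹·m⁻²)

|E| ≈ 7.10×10^4 N/C

By spherical symmetry E is radial; choose a Gaussian sphere of radius r = 12.3 cm (r > 4.52 cm, enclosing the whole shell).
Q_enc = ρ·(4π/3)(b³ − a³) = (3.70×10^-4)·(4π/3)·((0.0452)³ − (0.0248)³) = 1.195e-7 C.
Applying ∮E·dA = Q_enc/ε₀ with Φ = E(4πr²):
E = |Q_enc|/(4πε₀r²) = (1.195×10^-7)/(4π·8.85×10^-12·(0.123)²) = 7.10×10^4 N/C.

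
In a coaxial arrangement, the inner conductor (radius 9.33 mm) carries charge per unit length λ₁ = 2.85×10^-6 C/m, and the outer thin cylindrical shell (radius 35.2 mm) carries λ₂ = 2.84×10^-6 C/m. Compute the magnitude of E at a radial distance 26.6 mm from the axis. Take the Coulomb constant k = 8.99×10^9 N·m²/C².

Coaxial Gaussian cylinder, radius r = 26.6 mm, length L (between the conductors, 9.33 mm < r < 35.2 mm).
Only the inner wire is enclosed; the outer shell contributes nothing inside itself. λ_enc = λ₁ = 2.85×10^-6 C/m.
Applying ∮E·dA = Q_enc/ε₀ with the end caps contributing no flux:
E = 2k|λ_enc|/r = 2(8.99×10^9)(2.85e-6)/(0.0266) = 1.93×10^6 N/C.

E = 1.93e6 V/m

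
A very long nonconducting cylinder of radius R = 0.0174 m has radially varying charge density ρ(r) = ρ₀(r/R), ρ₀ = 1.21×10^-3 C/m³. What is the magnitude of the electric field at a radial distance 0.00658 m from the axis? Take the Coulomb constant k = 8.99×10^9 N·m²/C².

|E| ≈ 1.13×10^5 V/m

Choose a coaxial cylinder of radius r = 0.00658 m (arbitrary length L) as the Gaussian surface (r < R).
λ_enc = ∫₀^r ρ(r')·2πr' dr' = (2πρ₀/R)·r^3/3 = 4.149×10^-8 C/m.
Since E is radial and uniform over the curved surface, Φ = E·2πrL = Q_enc/ε₀ = λ_enc L/ε₀.
E = 2k|λ_enc|/r = 2(8.99×10^9)(4.149e-8)/(0.00658) = 1.13e5 N/C.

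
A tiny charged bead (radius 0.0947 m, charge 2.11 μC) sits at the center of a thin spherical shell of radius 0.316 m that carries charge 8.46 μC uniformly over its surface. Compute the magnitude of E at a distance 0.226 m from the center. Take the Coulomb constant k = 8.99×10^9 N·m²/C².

By spherical symmetry E is radial; choose a Gaussian sphere of radius r = 0.226 m (between the bodies, 0.0947 m < r < 0.316 m).
The shell at 0.316 m lies outside the Gaussian surface, so Q_enc = 2.11 μC = 2.11×10^-6 C.
By Gauss's law, ∮E·dA = E·4πr² = Q_enc/ε₀.
E = k|Q_enc|/r² = (8.99×10^9)(2.11e-6)/(0.226)² = 3.71e5 N/C.

|E| = 3.71e5 V/m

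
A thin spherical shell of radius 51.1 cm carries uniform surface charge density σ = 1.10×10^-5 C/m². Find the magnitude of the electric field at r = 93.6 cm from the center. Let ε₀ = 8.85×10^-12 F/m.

Take a concentric spherical Gaussian surface of radius r = 93.6 cm (r > 51.1 cm).
The entire shell is enclosed: Q_enc = σ·4πR² = (1.10e-5)·4π·(0.511)² = 3.609×10^-5 C.
By Gauss's law, ∮E·dA = E·4πr² = Q_enc/ε₀.
E = |Q_enc|/(4πε₀r²) = (3.609×10^-5)/(4π·8.85×10^-12·(0.936)²) = 3.70e5 N/C.

E ≈ 3.70e5 N/C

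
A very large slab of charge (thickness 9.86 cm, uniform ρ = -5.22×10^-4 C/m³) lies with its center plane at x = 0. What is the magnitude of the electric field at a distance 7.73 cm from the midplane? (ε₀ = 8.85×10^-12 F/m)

The point |x| = 7.73 cm lies outside the slab (half-thickness 0.0493 m). A symmetric pillbox spanning the full slab encloses Q_enc = ρ·d·A.
Flux = 2EA ⇒ E = |ρ|d/(2ε₀), independent of distance outside.
E = (5.22×10^-4)(0.0986)/(2·8.85×10^-12) = 2.91×10^6 N/C.

|E| = 2.91×10^6 N/C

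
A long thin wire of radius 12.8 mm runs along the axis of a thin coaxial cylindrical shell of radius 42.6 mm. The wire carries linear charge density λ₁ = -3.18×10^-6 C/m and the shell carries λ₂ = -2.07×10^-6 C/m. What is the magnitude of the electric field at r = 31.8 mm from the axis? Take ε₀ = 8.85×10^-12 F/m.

|E| = 1.80e6 N/C

By cylindrical symmetry E is radial; use a coaxial Gaussian cylinder of radius 31.8 mm and length L (between the conductors, 12.8 mm < r < 42.6 mm).
Only the inner wire is enclosed; the outer shell contributes nothing inside itself. λ_enc = λ₁ = -3.18×10^-6 C/m.
By Gauss's law (flux through the curved wall only), E·2πrL = λ_enc L/ε₀.
E = |λ_enc|/(2πε₀r) = (3.18e-6)/(2π·8.85×10^-12·0.0318) = 1.80e6 N/C.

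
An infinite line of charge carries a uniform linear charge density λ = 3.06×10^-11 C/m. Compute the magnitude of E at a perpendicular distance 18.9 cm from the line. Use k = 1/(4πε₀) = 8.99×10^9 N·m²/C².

Coaxial Gaussian cylinder, radius r = 18.9 cm, length L.
Q_enc = λL, so λ_enc = 3.06×10^-11 C/m.
Gauss's law: E·2πrL = λ_enc L/ε₀.
E = 2k|λ_enc|/r = 2(8.99×10^9)(3.06×10^-11)/(0.189) = 2.91 N/C.

|E| = 2.91 N/C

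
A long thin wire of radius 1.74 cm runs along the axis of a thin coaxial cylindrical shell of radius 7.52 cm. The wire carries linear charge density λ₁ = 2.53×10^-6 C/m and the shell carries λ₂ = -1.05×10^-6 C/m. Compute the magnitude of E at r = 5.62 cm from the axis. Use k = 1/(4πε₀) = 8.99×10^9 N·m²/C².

E ≈ 8.09e5 N/C

Coaxial Gaussian cylinder, radius r = 5.62 cm, length L (between the conductors, 1.74 cm < r < 7.52 cm).
The shell at 7.52 cm lies outside the Gaussian surface, so λ_enc = λ₁ = 2.53×10^-6 C/m.
By Gauss's law (flux through the curved wall only), E·2πrL = λ_enc L/ε₀.
E = 2k|λ_enc|/r = 2(8.99×10^9)(2.53×10^-6)/(0.0562) = 8.09e5 N/C.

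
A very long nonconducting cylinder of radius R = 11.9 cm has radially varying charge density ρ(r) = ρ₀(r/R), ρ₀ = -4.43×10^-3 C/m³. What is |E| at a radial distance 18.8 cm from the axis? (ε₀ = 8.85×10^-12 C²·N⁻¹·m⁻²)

By cylindrical symmetry E is radial; use a coaxial Gaussian cylinder of radius 18.8 cm and length L (r > R, full charge per length enclosed).
λ_enc = 2π ∫₀^R ρ₀(r'/R)^1 r' dr' = 2πρ₀R²/3 = -1.314e-4 C/m.
Applying ∮E·dA = Q_enc/ε₀ with the end caps contributing no flux:
E = |λ_enc|/(2πε₀r) = (1.314×10^-4)/(2π·8.85×10^-12·0.188) = 1.26×10^7 N/C.

|E| = 1.26e7 N/C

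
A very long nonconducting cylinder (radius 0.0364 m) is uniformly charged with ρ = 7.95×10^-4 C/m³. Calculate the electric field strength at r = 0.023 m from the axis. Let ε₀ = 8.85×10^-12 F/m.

By cylindrical symmetry E is radial; use a coaxial Gaussian cylinder of radius 0.023 m and length L (r < R).
Enclosed charge per unit length: λ_enc = ρ·πr² = (7.95×10^-4)π(0.023)² = 1.321×10^-6 C/m.
Applying ∮E·dA = Q_enc/ε₀ with the end caps contributing no flux:
E = |λ_enc|/(2πε₀r) = (1.321×10^-6)/(2π·8.85×10^-12·0.023) = 1.03×10^6 N/C.

E = 1.03×10^6 V/m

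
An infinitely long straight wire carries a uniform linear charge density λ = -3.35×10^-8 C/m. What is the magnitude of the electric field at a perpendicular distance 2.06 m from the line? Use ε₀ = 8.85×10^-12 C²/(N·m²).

Take a coaxial cylindrical Gaussian surface of radius r = 2.06 m and length L.
Q_enc = λL, so λ_enc = -3.35×10^-8 C/m.
By Gauss's law (flux through the curved wall only), E·2πrL = λ_enc L/ε₀.
E = |λ_enc|/(2πε₀r) = (3.35×10^-8)/(2π·8.85×10^-12·2.06) = 292 N/C.

292 N/C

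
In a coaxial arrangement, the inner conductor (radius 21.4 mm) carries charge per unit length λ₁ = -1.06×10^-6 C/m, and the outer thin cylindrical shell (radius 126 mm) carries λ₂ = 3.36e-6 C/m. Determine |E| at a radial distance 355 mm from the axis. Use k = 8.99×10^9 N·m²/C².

Take a coaxial cylindrical Gaussian surface of radius r = 355 mm and length L (r > 126 mm, enclosing both).
λ_enc = λ₁ + λ₂ = (-1.06e-6) + (3.36×10^-6) = 2.30×10^-6 C/m.
Since E is radial and uniform over the curved surface, Φ = E·2πrL = Q_enc/ε₀ = λ_enc L/ε₀.
E = 2k|λ_enc|/r = 2(8.99×10^9)(2.30×10^-6)/(0.355) = 1.16×10^5 N/C.

|E| = 1.16e5 N/C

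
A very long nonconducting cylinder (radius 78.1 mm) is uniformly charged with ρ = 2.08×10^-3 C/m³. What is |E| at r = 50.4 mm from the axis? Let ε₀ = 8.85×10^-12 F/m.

5.92×10^6 V/m

Take a coaxial cylindrical Gaussian surface of radius r = 50.4 mm and length L (r < R).
Charge inside radius r per length L is ρ·πr²·L, so λ_enc = ρπr² = 1.66×10^-5 C/m.
By Gauss's law (flux through the curved wall only), E·2πrL = λ_enc L/ε₀.
E = |λ_enc|/(2πε₀r) = (1.66×10^-5)/(2π·8.85×10^-12·0.0504) = 5.92×10^6 N/C.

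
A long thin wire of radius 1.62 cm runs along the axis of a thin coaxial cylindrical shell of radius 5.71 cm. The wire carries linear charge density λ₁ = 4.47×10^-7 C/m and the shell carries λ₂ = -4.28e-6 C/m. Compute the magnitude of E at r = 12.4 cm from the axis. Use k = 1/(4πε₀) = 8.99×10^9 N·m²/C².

|E| ≈ 5.56e5 V/m

Take a coaxial cylindrical Gaussian surface of radius r = 12.4 cm and length L (r > 5.71 cm, enclosing both).
λ_enc = λ₁ + λ₂ = (4.47×10^-7) + (-4.28×10^-6) = -3.833×10^-6 C/m.
By Gauss's law (flux through the curved wall only), E·2πrL = λ_enc L/ε₀.
E = 2k|λ_enc|/r = 2(8.99×10^9)(3.833e-6)/(0.124) = 5.56×10^5 N/C.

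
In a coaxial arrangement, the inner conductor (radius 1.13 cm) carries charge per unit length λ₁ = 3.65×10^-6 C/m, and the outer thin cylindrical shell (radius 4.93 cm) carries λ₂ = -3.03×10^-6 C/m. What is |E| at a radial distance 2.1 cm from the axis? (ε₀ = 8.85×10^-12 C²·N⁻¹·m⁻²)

Coaxial Gaussian cylinder, radius r = 2.1 cm, length L (between the conductors, 1.13 cm < r < 4.93 cm).
Only the inner wire is enclosed; the outer shell contributes nothing inside itself. λ_enc = λ₁ = 3.65×10^-6 C/m.
By Gauss's law (flux through the curved wall only), E·2πrL = λ_enc L/ε₀.
E = |λ_enc|/(2πε₀r) = (3.65e-6)/(2π·8.85×10^-12·0.021) = 3.13×10^6 N/C.

E = 3.13×10^6 N/C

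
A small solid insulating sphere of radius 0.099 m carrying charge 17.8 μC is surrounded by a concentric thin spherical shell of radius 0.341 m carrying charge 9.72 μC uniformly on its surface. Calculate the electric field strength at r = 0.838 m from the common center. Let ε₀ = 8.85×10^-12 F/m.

3.52×10^5 N/C

Symmetry ⇒ E = E(r) r̂. Gaussian sphere of radius r = 0.838 m (r > 0.341 m, enclosing both).
Q_enc = (17.8 μC) + (9.72 μC) = 2.752×10^-5 C.
Since E is radial and uniform over the Gaussian sphere, Φ = E·4πr² = Q_enc/ε₀.
E = |Q_enc|/(4πε₀r²) = (2.752×10^-5)/(4π·8.85×10^-12·(0.838)²) = 3.52e5 N/C.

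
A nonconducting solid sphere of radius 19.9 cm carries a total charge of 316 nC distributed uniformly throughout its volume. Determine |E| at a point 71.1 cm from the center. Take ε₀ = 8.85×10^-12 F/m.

|E| ≈ 5.62e3 V/m

Symmetry ⇒ E = E(r) r̂. Gaussian sphere of radius r = 71.1 cm (r > R, so the entire charge is enclosed).
Q_enc = 316 nC = 3.16e-7 C.
Applying ∮E·dA = Q_enc/ε₀ with Φ = E(4πr²):
E = |Q_enc|/(4πε₀r²) = (3.16×10^-7)/(4π·8.85×10^-12·(0.711)²) = 5.62e3 N/C.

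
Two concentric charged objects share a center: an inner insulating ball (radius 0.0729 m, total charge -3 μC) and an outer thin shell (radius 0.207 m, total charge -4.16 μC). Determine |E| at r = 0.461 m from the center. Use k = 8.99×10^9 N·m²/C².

Take a concentric spherical Gaussian surface of radius r = 0.461 m (r > 0.207 m, enclosing both).
Q_enc = (-3 μC) + (-4.16 μC) = -7.16×10^-6 C.
Gauss's law: E·4πr² = Q_enc/ε₀.
E = k|Q_enc|/r² = (8.99×10^9)(7.16×10^-6)/(0.461)² = 3.03×10^5 N/C.

E = 3.03×10^5 N/C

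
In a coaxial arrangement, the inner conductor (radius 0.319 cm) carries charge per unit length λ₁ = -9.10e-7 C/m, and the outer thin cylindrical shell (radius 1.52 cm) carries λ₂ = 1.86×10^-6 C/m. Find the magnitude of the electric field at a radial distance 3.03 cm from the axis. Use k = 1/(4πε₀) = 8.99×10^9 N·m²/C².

Coaxial Gaussian cylinder, radius r = 3.03 cm, length L (r > 1.52 cm, enclosing both).
λ_enc = λ₁ + λ₂ = (-9.10×10^-7) + (1.86e-6) = 9.50×10^-7 C/m.
Since E is radial and uniform over the curved surface, Φ = E·2πrL = Q_enc/ε₀ = λ_enc L/ε₀.
E = 2k|λ_enc|/r = 2(8.99×10^9)(9.50×10^-7)/(0.0303) = 5.64×10^5 N/C.

E = 5.64e5 N/C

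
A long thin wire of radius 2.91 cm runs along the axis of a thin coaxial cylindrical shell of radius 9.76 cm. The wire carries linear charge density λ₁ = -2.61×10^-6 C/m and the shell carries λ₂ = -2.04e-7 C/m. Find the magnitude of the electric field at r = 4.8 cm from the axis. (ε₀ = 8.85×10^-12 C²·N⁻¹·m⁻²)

|E| ≈ 9.78e5 N/C

By cylindrical symmetry E is radial; use a coaxial Gaussian cylinder of radius 4.8 cm and length L (between the conductors, 2.91 cm < r < 9.76 cm).
Only the inner wire is enclosed; the outer shell contributes nothing inside itself. λ_enc = λ₁ = -2.61e-6 C/m.
Applying ∮E·dA = Q_enc/ε₀ with the end caps contributing no flux:
E = |λ_enc|/(2πε₀r) = (2.61×10^-6)/(2π·8.85×10^-12·0.048) = 9.78×10^5 N/C.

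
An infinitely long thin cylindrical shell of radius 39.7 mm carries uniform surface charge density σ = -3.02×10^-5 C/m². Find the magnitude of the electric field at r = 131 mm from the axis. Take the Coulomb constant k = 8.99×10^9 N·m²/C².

Choose a coaxial cylinder of radius r = 131 mm (arbitrary length L) as the Gaussian surface (r > 39.7 mm).
The whole shell is enclosed: λ_enc = σ·2πR = (-3.02×10^-5)·2π·(0.0397) = -7.533×10^-6 C/m.
Gauss's law: E·2πrL = λ_enc L/ε₀.
E = 2k|λ_enc|/r = 2(8.99×10^9)(7.533×10^-6)/(0.131) = 1.03×10^6 N/C.

|E| ≈ 1.03e6 V/m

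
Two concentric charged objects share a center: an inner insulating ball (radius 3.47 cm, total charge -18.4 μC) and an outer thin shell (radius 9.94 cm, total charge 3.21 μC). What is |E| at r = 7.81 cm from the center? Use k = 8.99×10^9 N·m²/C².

|E| ≈ 2.71×10^7 V/m

By spherical symmetry E is radial; choose a Gaussian sphere of radius r = 7.81 cm (between the bodies, 3.47 cm < r < 9.94 cm).
Only the inner charge is enclosed; the outer shell contributes nothing inside itself. Q_enc = -18.4 μC = -1.84×10^-5 C.
Since E is radial and uniform over the Gaussian sphere, Φ = E·4πr² = Q_enc/ε₀.
E = k|Q_enc|/r² = (8.99×10^9)(1.84e-5)/(0.0781)² = 2.71×10^7 N/C.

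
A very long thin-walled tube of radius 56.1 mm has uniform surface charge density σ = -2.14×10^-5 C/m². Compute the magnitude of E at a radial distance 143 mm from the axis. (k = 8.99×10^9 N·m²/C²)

Coaxial Gaussian cylinder, radius r = 143 mm, length L (r > 56.1 mm).
The whole shell is enclosed: λ_enc = σ·2πR = (-2.14e-5)·2π·(0.0561) = -7.543×10^-6 C/m.
Since E is radial and uniform over the curved surface, Φ = E·2πrL = Q_enc/ε₀ = λ_enc L/ε₀.
E = 2k|λ_enc|/r = 2(8.99×10^9)(7.543×10^-6)/(0.143) = 9.48e5 N/C.

9.48e5 N/C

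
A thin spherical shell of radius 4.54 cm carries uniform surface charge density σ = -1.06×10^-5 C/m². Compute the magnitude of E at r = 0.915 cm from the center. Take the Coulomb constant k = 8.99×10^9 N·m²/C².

|E| = 0 V/m

Take a concentric spherical Gaussian surface of radius r = 0.915 cm (inside the shell, r < 4.54 cm).
No charge lies within this surface, so Q_enc = 0 and Gauss's law gives E·4πr² = 0 ⇒ E = 0.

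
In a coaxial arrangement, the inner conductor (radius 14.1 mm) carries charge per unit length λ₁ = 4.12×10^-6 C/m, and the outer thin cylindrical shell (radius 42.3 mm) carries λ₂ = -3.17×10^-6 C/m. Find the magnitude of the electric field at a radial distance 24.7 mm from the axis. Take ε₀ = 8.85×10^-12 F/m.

Take a coaxial cylindrical Gaussian surface of radius r = 24.7 mm and length L (between the conductors, 14.1 mm < r < 42.3 mm).
Only the inner wire is enclosed; the outer shell contributes nothing inside itself. λ_enc = λ₁ = 4.12×10^-6 C/m.
Applying ∮E·dA = Q_enc/ε₀ with the end caps contributing no flux:
E = |λ_enc|/(2πε₀r) = (4.12×10^-6)/(2π·8.85×10^-12·0.0247) = 3.00×10^6 N/C.

|E| ≈ 3.00e6 V/m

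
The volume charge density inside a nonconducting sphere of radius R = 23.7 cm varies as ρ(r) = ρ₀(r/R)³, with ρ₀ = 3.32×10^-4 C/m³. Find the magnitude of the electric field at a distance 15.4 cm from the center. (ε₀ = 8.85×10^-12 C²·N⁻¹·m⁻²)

|E| ≈ 2.64×10^5 N/C

By spherical symmetry E is radial; choose a Gaussian sphere of radius r = 15.4 cm (r < R).
Integrate the density: Q_enc = 4π ∫₀^r ρ₀(r'/R)^3 r'² dr' = 4πρ₀ r^6/(6·R³) = 6.967e-7 C.
Gauss's law: E·4πr² = Q_enc/ε₀.
E = |Q_enc|/(4πε₀r²) = (6.967×10^-7)/(4π·8.85×10^-12·(0.154)²) = 2.64e5 N/C.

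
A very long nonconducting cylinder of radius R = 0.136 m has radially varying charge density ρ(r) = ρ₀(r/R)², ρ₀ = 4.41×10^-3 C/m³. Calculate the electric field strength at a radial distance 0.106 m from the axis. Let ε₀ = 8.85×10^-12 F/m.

|E| ≈ 8.02×10^6 V/m

Coaxial Gaussian cylinder, radius r = 0.106 m, length L (r < R).
Integrating ρ over the cross-section to radius r: λ_enc = (2πρ₀/R²) ∫₀^r r'^3 dr' = 2πρ₀ r^4/(4·R²) = 4.728×10^-5 C/m.
Applying ∮E·dA = Q_enc/ε₀ with the end caps contributing no flux:
E = |λ_enc|/(2πε₀r) = (4.728e-5)/(2π·8.85×10^-12·0.106) = 8.02×10^6 N/C.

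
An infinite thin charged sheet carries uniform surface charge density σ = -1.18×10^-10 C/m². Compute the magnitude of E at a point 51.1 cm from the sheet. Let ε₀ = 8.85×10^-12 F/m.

|E| = 6.67 N/C

Choose a cylindrical pillbox piercing the sheet, end faces (area A) parallel to it.
Flux Φ = 2EA and Q_enc = σA, so 2EA = σA/ε₀ ⇒ E = |σ|/(2ε₀), independent of distance.
E = |σ|/(2ε₀) = (1.18×10^-10)/(2·8.85×10^-12) = 6.67 N/C.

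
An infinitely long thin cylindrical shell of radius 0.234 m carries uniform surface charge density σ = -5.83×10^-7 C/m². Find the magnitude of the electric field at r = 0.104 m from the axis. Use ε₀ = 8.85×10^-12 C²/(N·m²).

E = 0 (no enclosed charge)

Coaxial Gaussian cylinder, radius r = 0.104 m, length L (r < 0.234 m, inside the shell).
No charge is enclosed, so Gauss's law gives E·2πrL = 0 ⇒ E = 0.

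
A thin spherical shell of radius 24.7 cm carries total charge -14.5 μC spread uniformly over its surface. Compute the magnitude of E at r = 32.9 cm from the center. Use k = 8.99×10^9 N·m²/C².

|E| ≈ 1.20×10^6 N/C

Symmetry ⇒ E = E(r) r̂. Gaussian sphere of radius r = 32.9 cm (r > 24.7 cm).
The entire shell is enclosed: Q_enc = -1.45e-5 C.
Gauss's law: E·4πr² = Q_enc/ε₀.
E = k|Q_enc|/r² = (8.99×10^9)(1.45×10^-5)/(0.329)² = 1.20e6 N/C.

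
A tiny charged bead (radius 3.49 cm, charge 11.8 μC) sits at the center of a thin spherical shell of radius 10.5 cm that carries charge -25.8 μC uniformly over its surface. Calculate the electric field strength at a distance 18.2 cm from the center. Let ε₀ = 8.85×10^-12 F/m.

By spherical symmetry E is radial; choose a Gaussian sphere of radius r = 18.2 cm (r > 10.5 cm, enclosing both).
Q_enc = (11.8 μC) + (-25.8 μC) = -1.40×10^-5 C.
Applying ∮E·dA = Q_enc/ε₀ with Φ = E(4πr²):
E = |Q_enc|/(4πε₀r²) = (1.40×10^-5)/(4π·8.85×10^-12·(0.182)²) = 3.80×10^6 N/C.

3.80×10^6 N/C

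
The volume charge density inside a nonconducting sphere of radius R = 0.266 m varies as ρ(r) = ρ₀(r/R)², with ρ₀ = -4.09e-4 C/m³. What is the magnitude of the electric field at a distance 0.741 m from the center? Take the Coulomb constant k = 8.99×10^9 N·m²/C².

|E| = 3.17e5 V/m

Take a concentric spherical Gaussian surface of radius r = 0.741 m (r > R, all charge enclosed).
Q_enc = 4π ∫₀^R ρ₀(r'/R)^2 r'² dr' = 4πρ₀R³/5 = -1.935e-5 C.
Applying ∮E·dA = Q_enc/ε₀ with Φ = E(4πr²):
E = k|Q_enc|/r² = (8.99×10^9)(1.935×10^-5)/(0.741)² = 3.17e5 N/C.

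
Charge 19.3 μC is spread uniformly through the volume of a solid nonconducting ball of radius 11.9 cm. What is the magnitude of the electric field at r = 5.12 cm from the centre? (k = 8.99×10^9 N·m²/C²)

Take a concentric spherical Gaussian surface of radius r = 5.12 cm (r < R).
Only the charge within r is enclosed: Q_enc = Q·(r/R)³ = (19.3 μC)·(5.12 cm/11.9 cm)³ = 1.537e-6 C.
Gauss's law: E·4πr² = Q_enc/ε₀.
E = k|Q_enc|/r² = (8.99×10^9)(1.537×10^-6)/(0.0512)² = 5.27e6 N/C.

5.27e6 N/C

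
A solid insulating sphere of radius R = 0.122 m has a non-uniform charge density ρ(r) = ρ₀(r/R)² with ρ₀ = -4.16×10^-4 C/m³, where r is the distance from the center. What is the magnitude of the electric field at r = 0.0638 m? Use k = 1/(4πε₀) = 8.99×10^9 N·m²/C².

E ≈ 1.64e5 N/C

By spherical symmetry E is radial; choose a Gaussian sphere of radius r = 0.0638 m (r < R).
Q_enc = ∫₀^r ρ(r')·4πr'² dr' = (4πρ₀/R²) ∫₀^r r'^4 dr' = 4πρ₀ r^5/(5·R²) = -7.425×10^-8 C.
By Gauss's law, ∮E·dA = E·4πr² = Q_enc/ε₀.
E = k|Q_enc|/r² = (8.99×10^9)(7.425e-8)/(0.0638)² = 1.64×10^5 N/C.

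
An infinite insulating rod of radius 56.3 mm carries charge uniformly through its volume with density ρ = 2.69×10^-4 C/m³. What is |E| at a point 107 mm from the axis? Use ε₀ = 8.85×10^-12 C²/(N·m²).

Take a coaxial cylindrical Gaussian surface of radius r = 107 mm and length L (r > 56.3 mm, full cross-section enclosed).
λ_enc = ρ·πR² = (2.69×10^-4)π(0.0563)² = 2.679×10^-6 C/m.
Applying ∮E·dA = Q_enc/ε₀ with the end caps contributing no flux:
E = |λ_enc|/(2πε₀r) = (2.679e-6)/(2π·8.85×10^-12·0.107) = 4.50×10^5 N/C.

4.50×10^5 N/C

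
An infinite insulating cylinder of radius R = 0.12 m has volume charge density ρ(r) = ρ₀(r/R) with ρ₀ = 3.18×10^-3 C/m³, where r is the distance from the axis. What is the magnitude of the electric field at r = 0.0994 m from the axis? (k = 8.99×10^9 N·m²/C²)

Choose a coaxial cylinder of radius r = 0.0994 m (arbitrary length L) as the Gaussian surface (r < R).
Integrating ρ over the cross-section to radius r: λ_enc = (2πρ₀/R) ∫₀^r r'^2 dr' = 2πρ₀ r^3/(3·R) = 5.451×10^-5 C/m.
Since E is radial and uniform over the curved surface, Φ = E·2πrL = Q_enc/ε₀ = λ_enc L/ε₀.
E = 2k|λ_enc|/r = 2(8.99×10^9)(5.451×10^-5)/(0.0994) = 9.86×10^6 N/C.

E ≈ 9.86e6 N/C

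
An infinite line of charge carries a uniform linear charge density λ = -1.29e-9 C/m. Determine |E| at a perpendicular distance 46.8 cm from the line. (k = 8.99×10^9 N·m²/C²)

Coaxial Gaussian cylinder, radius r = 46.8 cm, length L.
Q_enc = λL, so λ_enc = -1.29×10^-9 C/m.
By Gauss's law (flux through the curved wall only), E·2πrL = λ_enc L/ε₀.
E = 2k|λ_enc|/r = 2(8.99×10^9)(1.29×10^-9)/(0.468) = 49.6 N/C.

E ≈ 49.6 N/C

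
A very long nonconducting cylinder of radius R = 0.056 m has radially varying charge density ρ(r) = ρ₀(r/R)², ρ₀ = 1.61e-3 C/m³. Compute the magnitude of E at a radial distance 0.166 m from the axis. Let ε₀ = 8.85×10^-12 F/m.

8.59×10^5 N/C

Take a coaxial cylindrical Gaussian surface of radius r = 0.166 m and length L (r > R, full charge per length enclosed).
λ_enc = 2π ∫₀^R ρ₀(r'/R)^2 r' dr' = 2πρ₀R²/4 = 7.931×10^-6 C/m.
Applying ∮E·dA = Q_enc/ε₀ with the end caps contributing no flux:
E = |λ_enc|/(2πε₀r) = (7.931×10^-6)/(2π·8.85×10^-12·0.166) = 8.59×10^5 N/C.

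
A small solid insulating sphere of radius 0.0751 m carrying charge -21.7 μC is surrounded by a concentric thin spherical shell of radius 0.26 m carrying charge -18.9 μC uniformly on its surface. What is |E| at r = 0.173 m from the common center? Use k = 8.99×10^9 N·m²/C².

E = 6.52×10^6 N/C

Take a concentric spherical Gaussian surface of radius r = 0.173 m (between the bodies, 0.0751 m < r < 0.26 m).
The shell at 0.26 m lies outside the Gaussian surface, so Q_enc = -21.7 μC = -2.17×10^-5 C.
By Gauss's law, ∮E·dA = E·4πr² = Q_enc/ε₀.
E = k|Q_enc|/r² = (8.99×10^9)(2.17×10^-5)/(0.173)² = 6.52×10^6 N/C.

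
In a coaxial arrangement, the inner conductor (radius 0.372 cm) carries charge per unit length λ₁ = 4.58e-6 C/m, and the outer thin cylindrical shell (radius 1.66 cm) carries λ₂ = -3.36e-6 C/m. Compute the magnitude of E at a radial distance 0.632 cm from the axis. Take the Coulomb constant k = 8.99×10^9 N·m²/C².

E = 1.30e7 N/C

By cylindrical symmetry E is radial; use a coaxial Gaussian cylinder of radius 0.632 cm and length L (between the conductors, 0.372 cm < r < 1.66 cm).
Only the inner wire is enclosed; the outer shell contributes nothing inside itself. λ_enc = λ₁ = 4.58×10^-6 C/m.
Gauss's law: E·2πrL = λ_enc L/ε₀.
E = 2k|λ_enc|/r = 2(8.99×10^9)(4.58×10^-6)/(0.00632) = 1.30×10^7 N/C.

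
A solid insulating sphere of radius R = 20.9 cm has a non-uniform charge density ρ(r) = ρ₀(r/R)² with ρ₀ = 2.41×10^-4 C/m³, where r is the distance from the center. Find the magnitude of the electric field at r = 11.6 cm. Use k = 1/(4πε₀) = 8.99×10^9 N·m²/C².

Symmetry ⇒ E = E(r) r̂. Gaussian sphere of radius r = 11.6 cm (r < R).
Q_enc = ∫₀^r ρ(r')·4πr'² dr' = (4πρ₀/R²) ∫₀^r r'^4 dr' = 4πρ₀ r^5/(5·R²) = 2.912e-7 C.
Since E is radial and uniform over the Gaussian sphere, Φ = E·4πr² = Q_enc/ε₀.
E = k|Q_enc|/r² = (8.99×10^9)(2.912×10^-7)/(0.116)² = 1.95e5 N/C.

|E| ≈ 1.95×10^5 V/m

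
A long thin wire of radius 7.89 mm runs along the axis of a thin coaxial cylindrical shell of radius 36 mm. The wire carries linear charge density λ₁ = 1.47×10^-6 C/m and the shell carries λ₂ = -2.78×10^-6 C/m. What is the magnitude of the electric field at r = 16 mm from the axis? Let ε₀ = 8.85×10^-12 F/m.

1.65×10^6 V/m

By cylindrical symmetry E is radial; use a coaxial Gaussian cylinder of radius 16 mm and length L (between the conductors, 7.89 mm < r < 36 mm).
Only the inner wire is enclosed; the outer shell contributes nothing inside itself. λ_enc = λ₁ = 1.47×10^-6 C/m.
Gauss's law: E·2πrL = λ_enc L/ε₀.
E = |λ_enc|/(2πε₀r) = (1.47×10^-6)/(2π·8.85×10^-12·0.016) = 1.65×10^6 N/C.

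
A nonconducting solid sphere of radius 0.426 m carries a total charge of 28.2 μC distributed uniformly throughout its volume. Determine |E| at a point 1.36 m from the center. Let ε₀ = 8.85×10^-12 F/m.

Use a concentric Gaussian sphere at r = 1.36 m (r > R, so the entire charge is enclosed).
Q_enc = 28.2 μC = 2.82×10^-5 C.
Since E is radial and uniform over the Gaussian sphere, Φ = E·4πr² = Q_enc/ε₀.
E = |Q_enc|/(4πε₀r²) = (2.82×10^-5)/(4π·8.85×10^-12·(1.36)²) = 1.37×10^5 N/C.

E = 1.37×10^5 N/C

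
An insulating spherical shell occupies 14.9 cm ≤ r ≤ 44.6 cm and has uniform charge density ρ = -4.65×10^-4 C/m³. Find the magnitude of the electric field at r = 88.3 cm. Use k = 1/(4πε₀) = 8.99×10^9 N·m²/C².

Use a concentric Gaussian sphere at r = 88.3 cm (r > 44.6 cm, enclosing the whole shell).
Q_enc = ρ·(4π/3)(b³ − a³) = (-4.65×10^-4)·(4π/3)·((0.446)³ − (0.149)³) = -1.664×10^-4 C.
Applying ∮E·dA = Q_enc/ε₀ with Φ = E(4πr²):
E = k|Q_enc|/r² = (8.99×10^9)(1.664×10^-4)/(0.883)² = 1.92×10^6 N/C.

1.92e6 V/m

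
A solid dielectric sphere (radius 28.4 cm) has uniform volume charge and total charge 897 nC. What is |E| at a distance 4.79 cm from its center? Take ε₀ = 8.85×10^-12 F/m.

E ≈ 1.69e4 N/C

Use a concentric Gaussian sphere at r = 4.79 cm (r < R).
For a uniform sphere the enclosed fraction is (r/R)³, so Q_enc = (897 nC)(0.0479/0.284)³ = 4.304e-9 C.
Since E is radial and uniform over the Gaussian sphere, Φ = E·4πr² = Q_enc/ε₀.
E = |Q_enc|/(4πε₀r²) = (4.304e-9)/(4π·8.85×10^-12·(0.0479)²) = 1.69×10^4 N/C.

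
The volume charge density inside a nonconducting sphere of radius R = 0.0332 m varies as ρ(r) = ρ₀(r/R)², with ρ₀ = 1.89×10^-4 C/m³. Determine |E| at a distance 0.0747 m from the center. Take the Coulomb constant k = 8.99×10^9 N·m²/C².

Take a concentric spherical Gaussian surface of radius r = 0.0747 m (r > R, all charge enclosed).
Q_enc = 4π ∫₀^R ρ₀(r'/R)^2 r'² dr' = 4πρ₀R³/5 = 1.738×10^-8 C.
By Gauss's law, ∮E·dA = E·4πr² = Q_enc/ε₀.
E = k|Q_enc|/r² = (8.99×10^9)(1.738e-8)/(0.0747)² = 2.80×10^4 N/C.

E ≈ 2.80e4 N/C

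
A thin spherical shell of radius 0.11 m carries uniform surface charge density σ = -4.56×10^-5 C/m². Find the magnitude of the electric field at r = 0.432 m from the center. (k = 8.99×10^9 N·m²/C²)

Take a concentric spherical Gaussian surface of radius r = 0.432 m (r > 0.11 m).
The entire shell is enclosed: Q_enc = σ·4πR² = (-4.56e-5)·4π·(0.11)² = -6.934×10^-6 C.
By Gauss's law, ∮E·dA = E·4πr² = Q_enc/ε₀.
E = k|Q_enc|/r² = (8.99×10^9)(6.934×10^-6)/(0.432)² = 3.34×10^5 N/C.

E ≈ 3.34×10^5 N/C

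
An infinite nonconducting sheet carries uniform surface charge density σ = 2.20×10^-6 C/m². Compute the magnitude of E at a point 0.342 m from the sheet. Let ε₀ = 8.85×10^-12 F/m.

Choose a cylindrical pillbox piercing the sheet, end faces (area A) parallel to it.
Only the two end caps contribute flux: Φ = 2EA. With Q_enc = σA, Gauss's law gives E = |σ|/(2ε₀).
E = |σ|/(2ε₀) = (2.20×10^-6)/(2·8.85×10^-12) = 1.24×10^5 N/C.

|E| = 1.24×10^5 N/C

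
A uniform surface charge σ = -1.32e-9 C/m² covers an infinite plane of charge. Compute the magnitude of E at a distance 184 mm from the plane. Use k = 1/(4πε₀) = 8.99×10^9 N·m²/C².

By planar symmetry E is perpendicular to the sheet and uniform; use a Gaussian pillbox with flat faces of area A on each side of the sheet.
Flux Φ = 2EA and Q_enc = σA, so 2EA = σA/ε₀ ⇒ E = |σ|/(2ε₀), independent of distance.
E = 2πk|σ| = 2π(8.99×10^9)(1.32×10^-9) = 74.6 N/C.

|E| = 74.6 V/m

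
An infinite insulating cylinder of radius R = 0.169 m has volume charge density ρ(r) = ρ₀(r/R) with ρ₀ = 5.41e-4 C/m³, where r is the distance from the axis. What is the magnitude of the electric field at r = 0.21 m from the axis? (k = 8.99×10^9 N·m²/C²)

E ≈ 2.77×10^6 V/m

Choose a coaxial cylinder of radius r = 0.21 m (arbitrary length L) as the Gaussian surface (r > R, full charge per length enclosed).
λ_enc = 2π ∫₀^R ρ₀(r'/R)^1 r' dr' = 2πρ₀R²/3 = 3.236×10^-5 C/m.
Applying ∮E·dA = Q_enc/ε₀ with the end caps contributing no flux:
E = 2k|λ_enc|/r = 2(8.99×10^9)(3.236×10^-5)/(0.21) = 2.77e6 N/C.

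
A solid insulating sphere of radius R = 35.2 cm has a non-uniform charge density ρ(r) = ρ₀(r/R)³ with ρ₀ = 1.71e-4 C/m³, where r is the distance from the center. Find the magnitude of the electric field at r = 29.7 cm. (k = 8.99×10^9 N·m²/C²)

5.74e5 N/C

By spherical symmetry E is radial; choose a Gaussian sphere of radius r = 29.7 cm (r < R).
Q_enc = ∫₀^r ρ(r')·4πr'² dr' = (4πρ₀/R³) ∫₀^r r'^5 dr' = 4πρ₀ r^6/(6·R³) = 5.636×10^-6 C.
By Gauss's law, ∮E·dA = E·4πr² = Q_enc/ε₀.
E = k|Q_enc|/r² = (8.99×10^9)(5.636×10^-6)/(0.297)² = 5.74×10^5 N/C.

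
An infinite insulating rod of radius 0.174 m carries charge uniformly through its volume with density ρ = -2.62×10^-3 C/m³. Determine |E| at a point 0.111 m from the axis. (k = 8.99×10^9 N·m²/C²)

Take a coaxial cylindrical Gaussian surface of radius r = 0.111 m and length L (r < R).
Enclosed charge per unit length: λ_enc = ρ·πr² = (-2.62e-3)π(0.111)² = -1.014×10^-4 C/m.
Applying ∮E·dA = Q_enc/ε₀ with the end caps contributing no flux:
E = 2k|λ_enc|/r = 2(8.99×10^9)(1.014e-4)/(0.111) = 1.64×10^7 N/C.

|E| ≈ 1.64e7 N/C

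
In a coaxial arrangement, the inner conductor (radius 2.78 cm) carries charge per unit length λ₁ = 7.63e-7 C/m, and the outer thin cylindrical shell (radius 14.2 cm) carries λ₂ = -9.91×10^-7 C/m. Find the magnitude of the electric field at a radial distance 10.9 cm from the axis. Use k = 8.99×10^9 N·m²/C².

Choose a coaxial cylinder of radius r = 10.9 cm (arbitrary length L) as the Gaussian surface (between the conductors, 2.78 cm < r < 14.2 cm).
Only the inner wire is enclosed; the outer shell contributes nothing inside itself. λ_enc = λ₁ = 7.63×10^-7 C/m.
Since E is radial and uniform over the curved surface, Φ = E·2πrL = Q_enc/ε₀ = λ_enc L/ε₀.
E = 2k|λ_enc|/r = 2(8.99×10^9)(7.63×10^-7)/(0.109) = 1.26×10^5 N/C.

|E| ≈ 1.26×10^5 N/C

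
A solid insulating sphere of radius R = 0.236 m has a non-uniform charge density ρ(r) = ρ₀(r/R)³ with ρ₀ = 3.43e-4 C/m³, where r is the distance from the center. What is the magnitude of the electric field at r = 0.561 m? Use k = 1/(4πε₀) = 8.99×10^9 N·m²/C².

Use a concentric Gaussian sphere at r = 0.561 m (r > R, all charge enclosed).
Q_enc = 4π ∫₀^R ρ₀(r'/R)^3 r'² dr' = 4πρ₀R³/6 = 9.443e-6 C.
Applying ∮E·dA = Q_enc/ε₀ with Φ = E(4πr²):
E = k|Q_enc|/r² = (8.99×10^9)(9.443e-6)/(0.561)² = 2.70e5 N/C.

|E| = 2.70×10^5 N/C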